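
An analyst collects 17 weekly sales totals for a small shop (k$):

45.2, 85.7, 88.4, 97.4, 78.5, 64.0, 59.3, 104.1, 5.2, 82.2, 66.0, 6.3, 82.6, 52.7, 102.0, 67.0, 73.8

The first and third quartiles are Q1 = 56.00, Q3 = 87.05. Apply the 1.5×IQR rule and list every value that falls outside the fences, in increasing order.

5.2, 6.3

IQR = Q3 − Q1 = 87.05 − 56.00 = 31.05.
Lower fence = Q1 − 1.5·IQR = 56.00 − 46.575 = 9.425.
Upper fence = Q3 + 1.5·IQR = 87.05 + 46.575 = 133.625.
5.2 < 9.425 → outlier.
6.3 < 9.425 → outlier.
All remaining values lie within [9.425, 133.625].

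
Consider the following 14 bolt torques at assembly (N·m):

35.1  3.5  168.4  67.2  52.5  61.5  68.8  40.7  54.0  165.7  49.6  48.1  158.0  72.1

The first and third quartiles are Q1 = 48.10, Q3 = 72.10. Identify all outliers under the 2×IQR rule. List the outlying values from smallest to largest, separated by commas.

158.0, 165.7, 168.4

IQR = Q3 − Q1 = 72.10 − 48.10 = 24.00.
Lower fence = Q1 − 2·IQR = 48.10 − 48.00 = 0.10.
Upper fence = Q3 + 2·IQR = 72.10 + 48.00 = 120.10.
158.0 > 120.10 → outlier.
165.7 > 120.10 → outlier.
168.4 > 120.10 → outlier.
All remaining values lie within [0.10, 120.10].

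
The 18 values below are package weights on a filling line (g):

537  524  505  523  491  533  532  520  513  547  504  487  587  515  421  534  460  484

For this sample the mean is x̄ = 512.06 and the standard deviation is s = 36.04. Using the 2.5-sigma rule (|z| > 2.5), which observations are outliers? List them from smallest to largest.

421

Cutoffs at x̄ ± 2.5s: 512.06 ± 2.5·36.04 = [421.96, 602.16].
421: z = -2.53, |z| > 2.5 → outlier.
Every other value lies within [421.96, 602.16].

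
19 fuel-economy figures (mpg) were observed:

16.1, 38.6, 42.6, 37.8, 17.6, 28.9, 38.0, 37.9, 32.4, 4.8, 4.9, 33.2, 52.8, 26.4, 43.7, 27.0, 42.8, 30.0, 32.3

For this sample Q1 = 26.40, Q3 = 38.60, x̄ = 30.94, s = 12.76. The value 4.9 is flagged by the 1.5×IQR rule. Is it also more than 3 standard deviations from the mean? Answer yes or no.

no

z = (4.9 − 30.94) / 12.76 = -2.04.
|z| = 2.04 ≤ 3.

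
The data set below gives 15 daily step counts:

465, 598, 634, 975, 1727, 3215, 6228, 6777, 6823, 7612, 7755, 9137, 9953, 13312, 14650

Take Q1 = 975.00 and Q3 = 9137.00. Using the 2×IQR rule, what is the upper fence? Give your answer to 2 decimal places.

IQR = Q3 − Q1 = 9137.00 − 975.00 = 8162.00.
Lower fence = Q1 − 2·IQR = 975.00 − 16324.00 = -15349.00.
Upper fence = Q3 + 2·IQR = 9137.00 + 16324.00 = 25461.00.

25461.00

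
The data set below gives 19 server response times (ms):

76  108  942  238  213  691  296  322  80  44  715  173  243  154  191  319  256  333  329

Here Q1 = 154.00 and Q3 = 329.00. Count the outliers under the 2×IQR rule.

3

IQR = 175.00; fences at 154.00 − 350.00 = -196.00 and 329.00 + 350.00 = 679.00.
Outside the cutoffs: 691, 715, 942.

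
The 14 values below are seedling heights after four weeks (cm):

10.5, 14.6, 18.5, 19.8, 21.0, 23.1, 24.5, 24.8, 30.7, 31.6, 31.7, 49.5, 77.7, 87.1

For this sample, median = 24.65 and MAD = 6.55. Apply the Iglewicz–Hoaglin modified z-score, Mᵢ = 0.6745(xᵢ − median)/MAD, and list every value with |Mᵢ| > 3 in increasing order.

|Mᵢ| > 3 ⇔ |xᵢ − 24.65| > 3·6.55/0.6745 = 29.13.
So outliers lie outside [-4.48, 53.78].
77.7: M = 5.46 → outlier.
87.1: M = 6.43 → outlier.

77.7, 87.1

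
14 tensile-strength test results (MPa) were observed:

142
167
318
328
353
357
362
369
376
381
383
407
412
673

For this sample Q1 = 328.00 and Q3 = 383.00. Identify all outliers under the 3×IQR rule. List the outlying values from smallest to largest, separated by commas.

142, 673

IQR = Q3 − Q1 = 383.00 − 328.00 = 55.00.
Lower fence = Q1 − 3·IQR = 328.00 − 165.00 = 163.00.
Upper fence = Q3 + 3·IQR = 383.00 + 165.00 = 548.00.
142 < 163.00 → outlier.
673 > 548.00 → outlier.
All remaining values lie within [163.00, 548.00].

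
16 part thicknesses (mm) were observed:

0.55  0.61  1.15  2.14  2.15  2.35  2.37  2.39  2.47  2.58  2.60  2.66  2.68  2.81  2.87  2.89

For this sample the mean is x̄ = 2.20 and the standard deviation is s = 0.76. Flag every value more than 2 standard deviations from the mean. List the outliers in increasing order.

Cutoffs at x̄ ± 2s: 2.20 ± 2·0.76 = [0.68, 3.72].
0.55: z = -2.17, |z| > 2 → outlier.
0.61: z = -2.09, |z| > 2 → outlier.
Every other value lies within [0.68, 3.72].

0.55, 0.61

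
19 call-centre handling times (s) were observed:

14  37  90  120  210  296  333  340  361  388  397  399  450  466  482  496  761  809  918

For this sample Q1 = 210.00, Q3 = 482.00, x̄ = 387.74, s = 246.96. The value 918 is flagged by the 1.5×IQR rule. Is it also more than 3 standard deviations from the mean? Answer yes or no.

z = (918 − 387.74) / 246.96 = 2.15.
|z| = 2.15 ≤ 3.

no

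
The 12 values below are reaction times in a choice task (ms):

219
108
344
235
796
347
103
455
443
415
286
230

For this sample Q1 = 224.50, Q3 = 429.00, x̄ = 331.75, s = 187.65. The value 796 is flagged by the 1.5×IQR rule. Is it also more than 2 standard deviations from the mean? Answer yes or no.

z = (796 − 331.75) / 187.65 = 2.47.
|z| = 2.47 > 2.

yes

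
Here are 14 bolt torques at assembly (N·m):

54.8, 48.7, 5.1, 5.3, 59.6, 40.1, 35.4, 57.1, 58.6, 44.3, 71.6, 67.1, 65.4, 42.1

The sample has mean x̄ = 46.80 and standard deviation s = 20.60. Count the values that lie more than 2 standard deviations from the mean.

2

Cutoffs: x̄ ± 2s = [5.60, 88.00].
Outside the cutoffs: 5.1, 5.3.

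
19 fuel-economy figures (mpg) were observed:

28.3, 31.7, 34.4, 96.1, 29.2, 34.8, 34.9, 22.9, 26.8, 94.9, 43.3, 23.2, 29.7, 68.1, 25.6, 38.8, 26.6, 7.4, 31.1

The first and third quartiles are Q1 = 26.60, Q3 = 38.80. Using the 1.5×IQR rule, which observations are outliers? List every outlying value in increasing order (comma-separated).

IQR = Q3 − Q1 = 38.80 − 26.60 = 12.20.
Lower fence = Q1 − 1.5·IQR = 26.60 − 18.30 = 8.30.
Upper fence = Q3 + 1.5·IQR = 38.80 + 18.30 = 57.10.
7.4 < 8.30 → outlier.
68.1 > 57.10 → outlier.
94.9 > 57.10 → outlier.
96.1 > 57.10 → outlier.
All remaining values lie within [8.30, 57.10].

7.4, 68.1, 94.9, 96.1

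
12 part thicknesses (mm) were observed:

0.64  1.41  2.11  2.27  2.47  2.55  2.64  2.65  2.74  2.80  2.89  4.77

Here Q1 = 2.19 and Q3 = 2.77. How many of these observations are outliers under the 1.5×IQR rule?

IQR = 0.58; fences at 2.19 − 0.87 = 1.32 and 2.77 + 0.87 = 3.64.
Outside the cutoffs: 0.64, 4.77.

2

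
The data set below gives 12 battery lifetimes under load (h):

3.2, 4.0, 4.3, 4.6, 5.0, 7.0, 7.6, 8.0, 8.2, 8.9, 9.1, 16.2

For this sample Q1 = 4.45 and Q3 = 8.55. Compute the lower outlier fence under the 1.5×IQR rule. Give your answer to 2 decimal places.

IQR = Q3 − Q1 = 8.55 − 4.45 = 4.10.
Lower fence = Q1 − 1.5·IQR = 4.45 − 6.15 = -1.70.
Upper fence = Q3 + 1.5·IQR = 8.55 + 6.15 = 14.70.

-1.70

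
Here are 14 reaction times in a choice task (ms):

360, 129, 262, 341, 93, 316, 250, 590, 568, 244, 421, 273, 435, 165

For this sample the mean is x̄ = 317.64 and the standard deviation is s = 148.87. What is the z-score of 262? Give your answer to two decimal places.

z = (262 − 317.64) / 148.87 = -0.37.

-0.37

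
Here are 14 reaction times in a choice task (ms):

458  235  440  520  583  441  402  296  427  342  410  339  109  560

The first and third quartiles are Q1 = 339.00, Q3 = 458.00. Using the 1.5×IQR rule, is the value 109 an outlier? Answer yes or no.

yes

IQR = Q3 − Q1 = 458.00 − 339.00 = 119.00.
Lower fence = Q1 − 1.5·IQR = 339.00 − 178.50 = 160.50.
Upper fence = Q3 + 1.5·IQR = 458.00 + 178.50 = 636.50.
109 lies below the lower fence.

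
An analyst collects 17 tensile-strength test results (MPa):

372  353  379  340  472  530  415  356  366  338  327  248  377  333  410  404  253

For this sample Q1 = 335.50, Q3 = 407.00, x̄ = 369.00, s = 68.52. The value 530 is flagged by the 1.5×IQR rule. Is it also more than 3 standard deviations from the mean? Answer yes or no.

no

z = (530 − 369.00) / 68.52 = 2.35.
|z| = 2.35 ≤ 3.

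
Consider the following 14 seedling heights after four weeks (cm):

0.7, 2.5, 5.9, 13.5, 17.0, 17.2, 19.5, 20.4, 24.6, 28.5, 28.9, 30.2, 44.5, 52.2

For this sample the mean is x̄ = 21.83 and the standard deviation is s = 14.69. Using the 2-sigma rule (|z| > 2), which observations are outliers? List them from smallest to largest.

Cutoffs at x̄ ± 2s: 21.83 ± 2·14.69 = [-7.55, 51.21].
52.2: z = 2.07, |z| > 2 → outlier.
Every other value lies within [-7.55, 51.21].

52.2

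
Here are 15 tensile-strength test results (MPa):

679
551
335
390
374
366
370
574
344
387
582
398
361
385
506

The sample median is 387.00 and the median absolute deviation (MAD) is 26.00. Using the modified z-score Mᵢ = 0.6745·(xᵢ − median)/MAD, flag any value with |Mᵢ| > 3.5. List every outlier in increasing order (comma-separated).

|Mᵢ| > 3.5 ⇔ |xᵢ − 387.00| > 3.5·26.00/0.6745 = 134.91.
So outliers lie outside [252.09, 521.91].
551: M = 4.25 → outlier.
574: M = 4.85 → outlier.
582: M = 5.06 → outlier.
679: M = 7.58 → outlier.

551, 574, 582, 679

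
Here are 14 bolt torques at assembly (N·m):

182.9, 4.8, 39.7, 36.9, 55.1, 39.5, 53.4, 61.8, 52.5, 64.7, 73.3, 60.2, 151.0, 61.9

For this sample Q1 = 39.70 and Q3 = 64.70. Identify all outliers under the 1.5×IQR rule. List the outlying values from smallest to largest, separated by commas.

151.0, 182.9

IQR = Q3 − Q1 = 64.70 − 39.70 = 25.00.
Lower fence = Q1 − 1.5·IQR = 39.70 − 37.50 = 2.20.
Upper fence = Q3 + 1.5·IQR = 64.70 + 37.50 = 102.20.
151.0 > 102.20 → outlier.
182.9 > 102.20 → outlier.
All remaining values lie within [2.20, 102.20].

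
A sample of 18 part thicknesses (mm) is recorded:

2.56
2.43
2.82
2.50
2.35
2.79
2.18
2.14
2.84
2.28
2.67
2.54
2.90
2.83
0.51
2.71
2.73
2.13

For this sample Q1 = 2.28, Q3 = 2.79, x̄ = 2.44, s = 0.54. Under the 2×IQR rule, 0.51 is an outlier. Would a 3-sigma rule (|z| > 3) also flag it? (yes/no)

yes

z = (0.51 − 2.44) / 0.54 = -3.57.
|z| = 3.57 > 3.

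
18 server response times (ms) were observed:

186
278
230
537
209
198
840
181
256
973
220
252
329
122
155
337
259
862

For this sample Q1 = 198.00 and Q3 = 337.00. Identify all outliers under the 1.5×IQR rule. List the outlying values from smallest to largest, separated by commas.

840, 862, 973

IQR = Q3 − Q1 = 337.00 − 198.00 = 139.00.
Lower fence = Q1 − 1.5·IQR = 198.00 − 208.50 = -10.50.
Upper fence = Q3 + 1.5·IQR = 337.00 + 208.50 = 545.50.
840 > 545.50 → outlier.
862 > 545.50 → outlier.
973 > 545.50 → outlier.
All remaining values lie within [-10.50, 545.50].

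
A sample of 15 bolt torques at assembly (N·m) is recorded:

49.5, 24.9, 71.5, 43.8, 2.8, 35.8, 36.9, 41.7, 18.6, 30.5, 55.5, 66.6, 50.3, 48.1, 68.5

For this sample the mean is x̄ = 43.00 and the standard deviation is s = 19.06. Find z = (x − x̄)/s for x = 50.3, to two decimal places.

0.38

z = (50.3 − 43.00) / 19.06 = 0.38.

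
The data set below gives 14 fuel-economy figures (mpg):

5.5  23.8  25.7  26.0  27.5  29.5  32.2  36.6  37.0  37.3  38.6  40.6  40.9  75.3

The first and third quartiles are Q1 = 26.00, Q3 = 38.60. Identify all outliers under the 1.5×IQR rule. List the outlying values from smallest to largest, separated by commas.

IQR = Q3 − Q1 = 38.60 − 26.00 = 12.60.
Lower fence = Q1 − 1.5·IQR = 26.00 − 18.90 = 7.10.
Upper fence = Q3 + 1.5·IQR = 38.60 + 18.90 = 57.50.
5.5 < 7.10 → outlier.
75.3 > 57.50 → outlier.
All remaining values lie within [7.10, 57.50].

5.5, 75.3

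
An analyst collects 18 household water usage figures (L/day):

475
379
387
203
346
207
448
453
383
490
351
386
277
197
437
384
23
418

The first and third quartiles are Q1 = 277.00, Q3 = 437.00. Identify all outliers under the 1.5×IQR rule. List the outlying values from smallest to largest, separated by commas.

IQR = Q3 − Q1 = 437.00 − 277.00 = 160.00.
Lower fence = Q1 − 1.5·IQR = 277.00 − 240.00 = 37.00.
Upper fence = Q3 + 1.5·IQR = 437.00 + 240.00 = 677.00.
23 < 37.00 → outlier.
All remaining values lie within [37.00, 677.00].

23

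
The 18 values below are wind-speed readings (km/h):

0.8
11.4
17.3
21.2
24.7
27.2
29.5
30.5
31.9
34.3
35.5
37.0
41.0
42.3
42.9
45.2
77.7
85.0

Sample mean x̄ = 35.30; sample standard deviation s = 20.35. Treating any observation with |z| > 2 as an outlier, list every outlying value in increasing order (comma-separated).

Cutoffs at x̄ ± 2s: 35.30 ± 2·20.35 = [-5.40, 76.00].
77.7: z = 2.08, |z| > 2 → outlier.
85.0: z = 2.44, |z| > 2 → outlier.
Every other value lies within [-5.40, 76.00].

77.7, 85.0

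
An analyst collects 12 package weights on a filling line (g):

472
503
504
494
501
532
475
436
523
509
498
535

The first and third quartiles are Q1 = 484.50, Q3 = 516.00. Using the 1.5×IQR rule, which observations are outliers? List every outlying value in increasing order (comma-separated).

IQR = Q3 − Q1 = 516.00 − 484.50 = 31.50.
Lower fence = Q1 − 1.5·IQR = 484.50 − 47.25 = 437.25.
Upper fence = Q3 + 1.5·IQR = 516.00 + 47.25 = 563.25.
436 < 437.25 → outlier.
All remaining values lie within [437.25, 563.25].

436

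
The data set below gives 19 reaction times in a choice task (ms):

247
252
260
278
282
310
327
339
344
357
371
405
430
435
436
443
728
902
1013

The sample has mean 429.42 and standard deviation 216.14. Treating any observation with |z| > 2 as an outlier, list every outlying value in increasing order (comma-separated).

902, 1013

Cutoffs at x̄ ± 2s: 429.42 ± 2·216.14 = [-2.86, 861.70].
902: z = 2.19, |z| > 2 → outlier.
1013: z = 2.70, |z| > 2 → outlier.
Every other value lies within [-2.86, 861.70].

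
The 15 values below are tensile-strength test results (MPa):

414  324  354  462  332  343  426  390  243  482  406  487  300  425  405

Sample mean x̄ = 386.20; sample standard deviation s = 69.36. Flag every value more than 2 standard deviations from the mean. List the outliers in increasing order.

Cutoffs at x̄ ± 2s: 386.20 ± 2·69.36 = [247.48, 524.92].
243: z = -2.06, |z| > 2 → outlier.
Every other value lies within [247.48, 524.92].

243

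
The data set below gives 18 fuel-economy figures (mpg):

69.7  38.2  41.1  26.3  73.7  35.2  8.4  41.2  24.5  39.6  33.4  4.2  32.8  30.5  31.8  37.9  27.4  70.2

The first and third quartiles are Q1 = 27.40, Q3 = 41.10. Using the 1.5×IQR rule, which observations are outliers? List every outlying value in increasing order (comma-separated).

4.2, 69.7, 70.2, 73.7

IQR = Q3 − Q1 = 41.10 − 27.40 = 13.70.
Lower fence = Q1 − 1.5·IQR = 27.40 − 20.55 = 6.85.
Upper fence = Q3 + 1.5·IQR = 41.10 + 20.55 = 61.65.
4.2 < 6.85 → outlier.
69.7 > 61.65 → outlier.
70.2 > 61.65 → outlier.
73.7 > 61.65 → outlier.
All remaining values lie within [6.85, 61.65].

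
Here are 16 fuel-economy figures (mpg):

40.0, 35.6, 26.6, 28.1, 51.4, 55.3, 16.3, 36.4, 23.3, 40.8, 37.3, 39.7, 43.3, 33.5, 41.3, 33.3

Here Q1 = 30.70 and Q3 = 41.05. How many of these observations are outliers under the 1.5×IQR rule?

IQR = 10.35; fences at 30.70 − 15.525 = 15.175 and 41.05 + 15.525 = 56.575.
Every value lies within the cutoffs.

0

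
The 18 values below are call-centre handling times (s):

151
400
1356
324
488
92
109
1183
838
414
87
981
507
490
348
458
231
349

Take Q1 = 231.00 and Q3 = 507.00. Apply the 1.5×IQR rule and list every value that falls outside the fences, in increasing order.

IQR = Q3 − Q1 = 507.00 − 231.00 = 276.00.
Lower fence = Q1 − 1.5·IQR = 231.00 − 414.00 = -183.00.
Upper fence = Q3 + 1.5·IQR = 507.00 + 414.00 = 921.00.
981 > 921.00 → outlier.
1183 > 921.00 → outlier.
1356 > 921.00 → outlier.
All remaining values lie within [-183.00, 921.00].

981, 1183, 1356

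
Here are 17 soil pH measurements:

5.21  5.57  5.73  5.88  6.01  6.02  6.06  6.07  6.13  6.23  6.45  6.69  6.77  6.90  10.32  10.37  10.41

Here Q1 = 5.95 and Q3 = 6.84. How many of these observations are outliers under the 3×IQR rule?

IQR = 0.89; fences at 5.95 − 2.67 = 3.28 and 6.84 + 2.67 = 9.51.
Outside the cutoffs: 10.32, 10.37, 10.41.

3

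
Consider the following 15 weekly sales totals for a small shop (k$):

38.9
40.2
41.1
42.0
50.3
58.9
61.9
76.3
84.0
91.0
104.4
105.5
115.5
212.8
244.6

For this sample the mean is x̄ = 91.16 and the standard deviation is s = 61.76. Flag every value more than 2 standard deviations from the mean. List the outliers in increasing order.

Cutoffs at x̄ ± 2s: 91.16 ± 2·61.76 = [-32.36, 214.68].
244.6: z = 2.48, |z| > 2 → outlier.
Every other value lies within [-32.36, 214.68].

244.6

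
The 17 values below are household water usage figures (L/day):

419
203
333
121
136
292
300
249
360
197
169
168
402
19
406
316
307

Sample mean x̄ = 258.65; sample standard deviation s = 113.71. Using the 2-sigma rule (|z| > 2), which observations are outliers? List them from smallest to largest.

19

Cutoffs at x̄ ± 2s: 258.65 ± 2·113.71 = [31.23, 486.07].
19: z = -2.11, |z| > 2 → outlier.
Every other value lies within [31.23, 486.07].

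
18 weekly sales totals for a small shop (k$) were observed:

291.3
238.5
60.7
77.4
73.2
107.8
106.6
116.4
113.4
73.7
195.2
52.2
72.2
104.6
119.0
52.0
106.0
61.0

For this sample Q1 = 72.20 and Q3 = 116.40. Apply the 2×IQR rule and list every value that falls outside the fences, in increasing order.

238.5, 291.3

IQR = Q3 − Q1 = 116.40 − 72.20 = 44.20.
Lower fence = Q1 − 2·IQR = 72.20 − 88.40 = -16.20.
Upper fence = Q3 + 2·IQR = 116.40 + 88.40 = 204.80.
238.5 > 204.80 → outlier.
291.3 > 204.80 → outlier.
All remaining values lie within [-16.20, 204.80].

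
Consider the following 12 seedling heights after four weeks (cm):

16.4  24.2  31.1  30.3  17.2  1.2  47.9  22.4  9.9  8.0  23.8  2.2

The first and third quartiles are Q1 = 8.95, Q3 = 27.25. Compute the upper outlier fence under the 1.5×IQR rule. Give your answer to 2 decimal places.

54.70

IQR = Q3 − Q1 = 27.25 − 8.95 = 18.30.
Lower fence = Q1 − 1.5·IQR = 8.95 − 27.45 = -18.50.
Upper fence = Q3 + 1.5·IQR = 27.25 + 27.45 = 54.70.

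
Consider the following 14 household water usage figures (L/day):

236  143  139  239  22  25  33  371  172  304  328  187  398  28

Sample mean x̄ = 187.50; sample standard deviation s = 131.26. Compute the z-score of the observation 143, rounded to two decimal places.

z = (143 − 187.50) / 131.26 = -0.34.

-0.34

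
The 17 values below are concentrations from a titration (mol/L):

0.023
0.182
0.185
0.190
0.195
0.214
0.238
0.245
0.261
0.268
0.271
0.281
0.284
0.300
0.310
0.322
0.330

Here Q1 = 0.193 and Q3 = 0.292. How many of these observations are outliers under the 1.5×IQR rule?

1

IQR = 0.099; fences at 0.193 − 0.1485 = 0.0445 and 0.292 + 0.1485 = 0.4405.
Outside the cutoffs: 0.023.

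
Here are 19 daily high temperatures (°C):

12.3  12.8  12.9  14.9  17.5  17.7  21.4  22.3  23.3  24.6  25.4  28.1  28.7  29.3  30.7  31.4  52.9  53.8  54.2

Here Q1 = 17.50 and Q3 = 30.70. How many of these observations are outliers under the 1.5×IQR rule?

IQR = 13.20; fences at 17.50 − 19.80 = -2.30 and 30.70 + 19.80 = 50.50.
Outside the cutoffs: 52.9, 53.8, 54.2.

3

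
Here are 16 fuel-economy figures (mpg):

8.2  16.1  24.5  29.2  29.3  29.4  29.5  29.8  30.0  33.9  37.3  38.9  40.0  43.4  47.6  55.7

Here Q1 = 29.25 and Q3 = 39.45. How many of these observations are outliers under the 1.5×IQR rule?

2

IQR = 10.20; fences at 29.25 − 15.30 = 13.95 and 39.45 + 15.30 = 54.75.
Outside the cutoffs: 8.2, 55.7.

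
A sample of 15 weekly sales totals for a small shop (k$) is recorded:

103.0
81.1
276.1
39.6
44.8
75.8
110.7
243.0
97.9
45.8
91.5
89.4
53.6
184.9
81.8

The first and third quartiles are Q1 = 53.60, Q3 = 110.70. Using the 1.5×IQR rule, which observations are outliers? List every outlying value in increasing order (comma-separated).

243.0, 276.1

IQR = Q3 − Q1 = 110.70 − 53.60 = 57.10.
Lower fence = Q1 − 1.5·IQR = 53.60 − 85.65 = -32.05.
Upper fence = Q3 + 1.5·IQR = 110.70 + 85.65 = 196.35.
243.0 > 196.35 → outlier.
276.1 > 196.35 → outlier.
All remaining values lie within [-32.05, 196.35].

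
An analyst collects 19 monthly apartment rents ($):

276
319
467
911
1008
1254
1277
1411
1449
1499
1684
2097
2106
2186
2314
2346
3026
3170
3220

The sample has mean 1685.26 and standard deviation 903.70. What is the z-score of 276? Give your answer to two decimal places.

-1.56

z = (276 − 1685.26) / 903.70 = -1.56.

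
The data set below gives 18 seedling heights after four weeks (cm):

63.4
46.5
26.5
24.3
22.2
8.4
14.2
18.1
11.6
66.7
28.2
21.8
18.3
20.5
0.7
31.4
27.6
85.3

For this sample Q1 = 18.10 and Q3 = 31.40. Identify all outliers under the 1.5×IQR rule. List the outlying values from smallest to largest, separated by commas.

IQR = Q3 − Q1 = 31.40 − 18.10 = 13.30.
Lower fence = Q1 − 1.5·IQR = 18.10 − 19.95 = -1.85.
Upper fence = Q3 + 1.5·IQR = 31.40 + 19.95 = 51.35.
63.4 > 51.35 → outlier.
66.7 > 51.35 → outlier.
85.3 > 51.35 → outlier.
All remaining values lie within [-1.85, 51.35].

63.4, 66.7, 85.3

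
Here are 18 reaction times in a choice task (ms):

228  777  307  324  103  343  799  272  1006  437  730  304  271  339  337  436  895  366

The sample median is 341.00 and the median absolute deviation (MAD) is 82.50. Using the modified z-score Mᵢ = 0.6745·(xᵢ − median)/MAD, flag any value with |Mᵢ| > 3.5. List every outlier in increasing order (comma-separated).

|Mᵢ| > 3.5 ⇔ |xᵢ − 341.00| > 3.5·82.50/0.6745 = 428.09.
So outliers lie outside [-87.09, 769.09].
777: M = 3.56 → outlier.
799: M = 3.74 → outlier.
895: M = 4.53 → outlier.
1006: M = 5.44 → outlier.

777, 799, 895, 1006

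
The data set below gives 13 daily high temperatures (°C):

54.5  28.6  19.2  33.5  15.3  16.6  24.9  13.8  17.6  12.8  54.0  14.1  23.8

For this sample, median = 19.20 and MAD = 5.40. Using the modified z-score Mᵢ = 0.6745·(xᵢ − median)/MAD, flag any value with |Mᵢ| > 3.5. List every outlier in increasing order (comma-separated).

54.0, 54.5

|Mᵢ| > 3.5 ⇔ |xᵢ − 19.20| > 3.5·5.40/0.6745 = 28.02.
So outliers lie outside [-8.82, 47.22].
54.0: M = 4.35 → outlier.
54.5: M = 4.41 → outlier.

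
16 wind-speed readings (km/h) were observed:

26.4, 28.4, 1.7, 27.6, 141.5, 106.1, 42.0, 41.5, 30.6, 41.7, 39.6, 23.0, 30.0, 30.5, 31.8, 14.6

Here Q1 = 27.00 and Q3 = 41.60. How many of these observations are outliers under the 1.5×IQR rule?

IQR = 14.60; fences at 27.00 − 21.90 = 5.10 and 41.60 + 21.90 = 63.50.
Outside the cutoffs: 1.7, 106.1, 141.5.

3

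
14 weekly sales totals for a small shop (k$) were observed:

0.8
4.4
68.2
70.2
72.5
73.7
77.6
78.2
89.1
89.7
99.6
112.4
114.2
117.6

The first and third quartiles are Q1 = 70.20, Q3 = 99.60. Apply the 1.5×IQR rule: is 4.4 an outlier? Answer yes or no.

IQR = Q3 − Q1 = 99.60 − 70.20 = 29.40.
Lower fence = Q1 − 1.5·IQR = 70.20 − 44.10 = 26.10.
Upper fence = Q3 + 1.5·IQR = 99.60 + 44.10 = 143.70.
4.4 lies below the lower fence.

yes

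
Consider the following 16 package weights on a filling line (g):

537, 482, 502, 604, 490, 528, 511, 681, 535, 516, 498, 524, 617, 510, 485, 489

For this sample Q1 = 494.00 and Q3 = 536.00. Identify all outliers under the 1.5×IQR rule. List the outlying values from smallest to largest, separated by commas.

IQR = Q3 − Q1 = 536.00 − 494.00 = 42.00.
Lower fence = Q1 − 1.5·IQR = 494.00 − 63.00 = 431.00.
Upper fence = Q3 + 1.5·IQR = 536.00 + 63.00 = 599.00.
604 > 599.00 → outlier.
617 > 599.00 → outlier.
681 > 599.00 → outlier.
All remaining values lie within [431.00, 599.00].

604, 617, 681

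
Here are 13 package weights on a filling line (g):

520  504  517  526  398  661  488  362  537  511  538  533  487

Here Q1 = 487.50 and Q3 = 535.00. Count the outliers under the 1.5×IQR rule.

IQR = 47.50; fences at 487.50 − 71.25 = 416.25 and 535.00 + 71.25 = 606.25.
Outside the cutoffs: 362, 398, 661.

3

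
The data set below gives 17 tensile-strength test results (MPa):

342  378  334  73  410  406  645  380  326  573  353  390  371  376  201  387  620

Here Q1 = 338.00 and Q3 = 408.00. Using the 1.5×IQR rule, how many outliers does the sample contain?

5

IQR = 70.00; fences at 338.00 − 105.00 = 233.00 and 408.00 + 105.00 = 513.00.
Outside the cutoffs: 73, 201, 573, 620, 645.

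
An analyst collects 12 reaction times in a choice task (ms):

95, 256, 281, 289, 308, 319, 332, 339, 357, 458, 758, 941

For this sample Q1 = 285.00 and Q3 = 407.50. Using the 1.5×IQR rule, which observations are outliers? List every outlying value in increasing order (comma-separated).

95, 758, 941

IQR = Q3 − Q1 = 407.50 − 285.00 = 122.50.
Lower fence = Q1 − 1.5·IQR = 285.00 − 183.75 = 101.25.
Upper fence = Q3 + 1.5·IQR = 407.50 + 183.75 = 591.25.
95 < 101.25 → outlier.
758 > 591.25 → outlier.
941 > 591.25 → outlier.
All remaining values lie within [101.25, 591.25].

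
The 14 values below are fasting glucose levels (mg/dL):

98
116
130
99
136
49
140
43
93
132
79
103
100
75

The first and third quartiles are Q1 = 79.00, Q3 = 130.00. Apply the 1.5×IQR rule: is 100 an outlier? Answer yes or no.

IQR = Q3 − Q1 = 130.00 − 79.00 = 51.00.
Lower fence = Q1 − 1.5·IQR = 79.00 − 76.50 = 2.50.
Upper fence = Q3 + 1.5·IQR = 130.00 + 76.50 = 206.50.
100 lies within [2.50, 206.50].

no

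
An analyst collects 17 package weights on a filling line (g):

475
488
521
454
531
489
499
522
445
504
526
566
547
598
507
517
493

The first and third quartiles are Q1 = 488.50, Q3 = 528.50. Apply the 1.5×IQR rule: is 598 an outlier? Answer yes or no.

yes

IQR = Q3 − Q1 = 528.50 − 488.50 = 40.00.
Lower fence = Q1 − 1.5·IQR = 488.50 − 60.00 = 428.50.
Upper fence = Q3 + 1.5·IQR = 528.50 + 60.00 = 588.50.
598 lies above the upper fence.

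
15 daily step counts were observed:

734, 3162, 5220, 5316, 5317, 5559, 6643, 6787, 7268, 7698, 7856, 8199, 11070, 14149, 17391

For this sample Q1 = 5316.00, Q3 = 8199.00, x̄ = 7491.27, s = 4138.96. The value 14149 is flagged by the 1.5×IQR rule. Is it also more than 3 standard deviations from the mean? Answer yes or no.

no

z = (14149 − 7491.27) / 4138.96 = 1.61.
|z| = 1.61 ≤ 3.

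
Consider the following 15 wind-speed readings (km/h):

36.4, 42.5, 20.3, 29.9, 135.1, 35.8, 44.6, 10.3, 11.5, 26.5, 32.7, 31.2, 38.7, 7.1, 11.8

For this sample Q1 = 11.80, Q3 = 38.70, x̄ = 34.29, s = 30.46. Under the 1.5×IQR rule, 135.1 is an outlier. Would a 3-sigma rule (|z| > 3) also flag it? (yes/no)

yes

z = (135.1 − 34.29) / 30.46 = 3.31.
|z| = 3.31 > 3.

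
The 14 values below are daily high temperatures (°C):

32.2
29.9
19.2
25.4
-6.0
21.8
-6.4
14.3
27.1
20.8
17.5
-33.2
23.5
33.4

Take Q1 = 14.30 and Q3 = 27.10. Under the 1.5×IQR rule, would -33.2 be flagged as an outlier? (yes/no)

yes

IQR = Q3 − Q1 = 27.10 − 14.30 = 12.80.
Lower fence = Q1 − 1.5·IQR = 14.30 − 19.20 = -4.90.
Upper fence = Q3 + 1.5·IQR = 27.10 + 19.20 = 46.30.
-33.2 lies below the lower fence.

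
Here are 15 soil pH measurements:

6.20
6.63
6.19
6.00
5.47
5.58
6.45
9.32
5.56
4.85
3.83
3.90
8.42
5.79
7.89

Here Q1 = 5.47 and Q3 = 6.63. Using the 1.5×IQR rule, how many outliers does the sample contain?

2

IQR = 1.16; fences at 5.47 − 1.74 = 3.73 and 6.63 + 1.74 = 8.37.
Outside the cutoffs: 8.42, 9.32.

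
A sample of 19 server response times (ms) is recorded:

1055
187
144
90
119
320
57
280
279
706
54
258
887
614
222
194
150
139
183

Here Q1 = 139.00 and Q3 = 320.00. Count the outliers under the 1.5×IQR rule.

IQR = 181.00; fences at 139.00 − 271.50 = -132.50 and 320.00 + 271.50 = 591.50.
Outside the cutoffs: 614, 706, 887, 1055.

4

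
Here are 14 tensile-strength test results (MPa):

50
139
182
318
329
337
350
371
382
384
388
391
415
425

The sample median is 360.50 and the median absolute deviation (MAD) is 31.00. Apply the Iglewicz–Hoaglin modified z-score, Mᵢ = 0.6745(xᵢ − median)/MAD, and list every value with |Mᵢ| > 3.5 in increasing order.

|Mᵢ| > 3.5 ⇔ |xᵢ − 360.50| > 3.5·31.00/0.6745 = 160.86.
So outliers lie outside [199.64, 521.36].
50: M = -6.76 → outlier.
139: M = -4.82 → outlier.
182: M = -3.88 → outlier.

50, 139, 182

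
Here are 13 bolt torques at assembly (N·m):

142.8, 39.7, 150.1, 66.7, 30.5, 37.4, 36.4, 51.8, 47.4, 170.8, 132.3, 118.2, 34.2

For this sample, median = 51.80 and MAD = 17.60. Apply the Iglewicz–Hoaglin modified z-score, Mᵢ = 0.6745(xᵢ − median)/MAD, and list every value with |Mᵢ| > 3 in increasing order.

|Mᵢ| > 3 ⇔ |xᵢ − 51.80| > 3·17.60/0.6745 = 78.28.
So outliers lie outside [-26.48, 130.08].
132.3: M = 3.09 → outlier.
142.8: M = 3.49 → outlier.
150.1: M = 3.77 → outlier.
170.8: M = 4.56 → outlier.

132.3, 142.8, 150.1, 170.8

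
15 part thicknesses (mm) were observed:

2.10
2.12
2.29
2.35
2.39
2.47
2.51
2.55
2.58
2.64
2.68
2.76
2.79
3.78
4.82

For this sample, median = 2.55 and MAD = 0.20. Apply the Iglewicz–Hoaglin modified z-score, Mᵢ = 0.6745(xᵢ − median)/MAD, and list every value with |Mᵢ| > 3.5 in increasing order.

|Mᵢ| > 3.5 ⇔ |xᵢ − 2.55| > 3.5·0.20/0.6745 = 1.04.
So outliers lie outside [1.51, 3.59].
3.78: M = 4.15 → outlier.
4.82: M = 7.66 → outlier.

3.78, 4.82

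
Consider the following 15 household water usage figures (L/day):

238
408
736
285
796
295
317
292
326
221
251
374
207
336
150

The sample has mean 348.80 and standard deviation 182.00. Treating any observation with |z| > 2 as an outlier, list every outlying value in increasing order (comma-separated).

736, 796

Cutoffs at x̄ ± 2s: 348.80 ± 2·182.00 = [-15.20, 712.80].
736: z = 2.13, |z| > 2 → outlier.
796: z = 2.46, |z| > 2 → outlier.
Every other value lies within [-15.20, 712.80].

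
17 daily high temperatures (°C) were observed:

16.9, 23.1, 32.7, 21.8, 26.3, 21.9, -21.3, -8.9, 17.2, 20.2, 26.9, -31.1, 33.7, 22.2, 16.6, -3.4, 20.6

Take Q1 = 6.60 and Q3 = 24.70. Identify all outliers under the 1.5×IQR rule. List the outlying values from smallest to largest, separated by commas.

-31.1, -21.3

IQR = Q3 − Q1 = 24.70 − 6.60 = 18.10.
Lower fence = Q1 − 1.5·IQR = 6.60 − 27.15 = -20.55.
Upper fence = Q3 + 1.5·IQR = 24.70 + 27.15 = 51.85.
-31.1 < -20.55 → outlier.
-21.3 < -20.55 → outlier.
All remaining values lie within [-20.55, 51.85].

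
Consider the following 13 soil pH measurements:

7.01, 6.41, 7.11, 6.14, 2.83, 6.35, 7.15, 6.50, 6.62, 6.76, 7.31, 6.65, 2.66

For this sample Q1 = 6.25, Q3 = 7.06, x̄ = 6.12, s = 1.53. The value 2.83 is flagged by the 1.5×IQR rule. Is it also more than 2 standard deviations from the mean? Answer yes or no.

z = (2.83 − 6.12) / 1.53 = -2.15.
|z| = 2.15 > 2.

yes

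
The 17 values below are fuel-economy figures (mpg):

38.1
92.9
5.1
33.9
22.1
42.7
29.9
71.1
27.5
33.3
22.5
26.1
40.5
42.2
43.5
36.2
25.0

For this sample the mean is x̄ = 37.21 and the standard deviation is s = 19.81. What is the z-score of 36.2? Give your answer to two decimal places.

z = (36.2 − 37.21) / 19.81 = -0.05.

-0.05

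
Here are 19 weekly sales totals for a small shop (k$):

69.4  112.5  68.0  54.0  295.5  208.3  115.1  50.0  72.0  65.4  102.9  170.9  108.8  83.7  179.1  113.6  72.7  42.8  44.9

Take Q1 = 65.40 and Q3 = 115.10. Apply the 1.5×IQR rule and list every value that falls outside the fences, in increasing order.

208.3, 295.5

IQR = Q3 − Q1 = 115.10 − 65.40 = 49.70.
Lower fence = Q1 − 1.5·IQR = 65.40 − 74.55 = -9.15.
Upper fence = Q3 + 1.5·IQR = 115.10 + 74.55 = 189.65.
208.3 > 189.65 → outlier.
295.5 > 189.65 → outlier.
All remaining values lie within [-9.15, 189.65].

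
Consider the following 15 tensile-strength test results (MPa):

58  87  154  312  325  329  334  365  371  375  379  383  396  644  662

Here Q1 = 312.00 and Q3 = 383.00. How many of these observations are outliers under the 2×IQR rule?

IQR = 71.00; fences at 312.00 − 142.00 = 170.00 and 383.00 + 142.00 = 525.00.
Outside the cutoffs: 58, 87, 154, 644, 662.

5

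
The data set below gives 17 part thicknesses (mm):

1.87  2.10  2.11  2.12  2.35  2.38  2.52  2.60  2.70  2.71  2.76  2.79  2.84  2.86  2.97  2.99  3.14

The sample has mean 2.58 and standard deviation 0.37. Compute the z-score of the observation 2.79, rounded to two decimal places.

z = (2.79 − 2.58) / 0.37 = 0.57.

0.57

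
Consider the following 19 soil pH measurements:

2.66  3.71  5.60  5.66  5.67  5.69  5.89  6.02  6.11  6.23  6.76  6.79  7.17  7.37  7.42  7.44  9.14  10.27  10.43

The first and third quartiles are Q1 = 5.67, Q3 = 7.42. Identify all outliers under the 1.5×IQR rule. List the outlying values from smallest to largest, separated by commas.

IQR = Q3 − Q1 = 7.42 − 5.67 = 1.75.
Lower fence = Q1 − 1.5·IQR = 5.67 − 2.625 = 3.045.
Upper fence = Q3 + 1.5·IQR = 7.42 + 2.625 = 10.045.
2.66 < 3.045 → outlier.
10.27 > 10.045 → outlier.
10.43 > 10.045 → outlier.
All remaining values lie within [3.045, 10.045].

2.66, 10.27, 10.43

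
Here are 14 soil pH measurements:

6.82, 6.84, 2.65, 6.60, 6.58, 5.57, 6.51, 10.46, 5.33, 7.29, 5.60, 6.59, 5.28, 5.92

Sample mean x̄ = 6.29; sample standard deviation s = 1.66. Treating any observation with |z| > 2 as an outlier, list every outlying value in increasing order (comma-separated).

2.65, 10.46

Cutoffs at x̄ ± 2s: 6.29 ± 2·1.66 = [2.97, 9.61].
2.65: z = -2.19, |z| > 2 → outlier.
10.46: z = 2.51, |z| > 2 → outlier.
Every other value lies within [2.97, 9.61].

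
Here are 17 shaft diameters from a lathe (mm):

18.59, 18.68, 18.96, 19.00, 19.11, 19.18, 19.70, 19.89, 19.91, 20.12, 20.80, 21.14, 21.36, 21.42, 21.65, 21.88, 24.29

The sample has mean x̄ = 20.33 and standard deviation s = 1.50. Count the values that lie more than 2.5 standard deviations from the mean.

Cutoffs: x̄ ± 2.5s = [16.58, 24.08].
Outside the cutoffs: 24.29.

1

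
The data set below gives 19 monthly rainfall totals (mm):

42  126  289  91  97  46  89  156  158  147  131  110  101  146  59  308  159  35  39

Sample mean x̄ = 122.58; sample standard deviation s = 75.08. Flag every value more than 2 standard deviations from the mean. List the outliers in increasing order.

Cutoffs at x̄ ± 2s: 122.58 ± 2·75.08 = [-27.58, 272.74].
289: z = 2.22, |z| > 2 → outlier.
308: z = 2.47, |z| > 2 → outlier.
Every other value lies within [-27.58, 272.74].

289, 308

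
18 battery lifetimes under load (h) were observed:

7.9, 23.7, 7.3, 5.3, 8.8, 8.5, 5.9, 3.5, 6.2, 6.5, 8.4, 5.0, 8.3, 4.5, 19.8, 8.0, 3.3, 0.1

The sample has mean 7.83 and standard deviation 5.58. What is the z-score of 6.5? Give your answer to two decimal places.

z = (6.5 − 7.83) / 5.58 = -0.24.

-0.24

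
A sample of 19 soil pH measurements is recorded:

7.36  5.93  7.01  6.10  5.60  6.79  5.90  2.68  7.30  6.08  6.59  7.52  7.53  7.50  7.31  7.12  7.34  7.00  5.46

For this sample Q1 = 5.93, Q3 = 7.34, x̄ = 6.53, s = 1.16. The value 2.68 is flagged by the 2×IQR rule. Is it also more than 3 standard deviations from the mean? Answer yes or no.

yes

z = (2.68 − 6.53) / 1.16 = -3.32.
|z| = 3.32 > 3.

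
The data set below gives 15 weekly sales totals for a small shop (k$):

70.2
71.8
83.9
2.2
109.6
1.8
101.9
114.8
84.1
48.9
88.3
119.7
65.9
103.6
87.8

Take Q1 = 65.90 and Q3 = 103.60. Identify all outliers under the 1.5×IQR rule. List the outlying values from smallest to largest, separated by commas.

1.8, 2.2

IQR = Q3 − Q1 = 103.60 − 65.90 = 37.70.
Lower fence = Q1 − 1.5·IQR = 65.90 − 56.55 = 9.35.
Upper fence = Q3 + 1.5·IQR = 103.60 + 56.55 = 160.15.
1.8 < 9.35 → outlier.
2.2 < 9.35 → outlier.
All remaining values lie within [9.35, 160.15].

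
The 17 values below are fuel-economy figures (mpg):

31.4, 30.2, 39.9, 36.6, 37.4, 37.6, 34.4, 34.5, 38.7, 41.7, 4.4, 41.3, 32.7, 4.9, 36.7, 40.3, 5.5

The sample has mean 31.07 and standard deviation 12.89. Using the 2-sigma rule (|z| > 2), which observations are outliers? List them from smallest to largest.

Cutoffs at x̄ ± 2s: 31.07 ± 2·12.89 = [5.29, 56.85].
4.4: z = -2.07, |z| > 2 → outlier.
4.9: z = -2.03, |z| > 2 → outlier.
Every other value lies within [5.29, 56.85].

4.4, 4.9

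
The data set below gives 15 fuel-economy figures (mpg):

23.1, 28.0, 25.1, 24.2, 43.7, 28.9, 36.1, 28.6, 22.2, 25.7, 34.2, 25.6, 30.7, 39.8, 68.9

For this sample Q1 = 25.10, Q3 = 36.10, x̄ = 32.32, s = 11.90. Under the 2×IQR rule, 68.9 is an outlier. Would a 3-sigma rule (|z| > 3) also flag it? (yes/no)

z = (68.9 − 32.32) / 11.90 = 3.07.
|z| = 3.07 > 3.

yes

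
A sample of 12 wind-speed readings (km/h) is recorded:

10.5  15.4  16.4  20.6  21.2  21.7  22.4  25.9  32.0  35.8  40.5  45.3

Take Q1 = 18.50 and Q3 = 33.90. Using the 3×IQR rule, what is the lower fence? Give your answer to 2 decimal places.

-27.70

IQR = Q3 − Q1 = 33.90 − 18.50 = 15.40.
Lower fence = Q1 − 3·IQR = 18.50 − 46.20 = -27.70.
Upper fence = Q3 + 3·IQR = 33.90 + 46.20 = 80.10.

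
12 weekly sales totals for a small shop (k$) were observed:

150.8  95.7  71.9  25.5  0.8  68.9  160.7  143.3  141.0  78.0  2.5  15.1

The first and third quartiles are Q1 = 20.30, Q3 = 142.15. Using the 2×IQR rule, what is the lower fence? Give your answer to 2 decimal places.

-223.40

IQR = Q3 − Q1 = 142.15 − 20.30 = 121.85.
Lower fence = Q1 − 2·IQR = 20.30 − 243.70 = -223.40.
Upper fence = Q3 + 2·IQR = 142.15 + 243.70 = 385.85.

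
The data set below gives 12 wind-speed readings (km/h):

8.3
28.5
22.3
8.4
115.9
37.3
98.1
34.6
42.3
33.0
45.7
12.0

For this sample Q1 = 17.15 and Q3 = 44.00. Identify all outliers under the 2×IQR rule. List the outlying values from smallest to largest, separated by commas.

98.1, 115.9

IQR = Q3 − Q1 = 44.00 − 17.15 = 26.85.
Lower fence = Q1 − 2·IQR = 17.15 − 53.70 = -36.55.
Upper fence = Q3 + 2·IQR = 44.00 + 53.70 = 97.70.
98.1 > 97.70 → outlier.
115.9 > 97.70 → outlier.
All remaining values lie within [-36.55, 97.70].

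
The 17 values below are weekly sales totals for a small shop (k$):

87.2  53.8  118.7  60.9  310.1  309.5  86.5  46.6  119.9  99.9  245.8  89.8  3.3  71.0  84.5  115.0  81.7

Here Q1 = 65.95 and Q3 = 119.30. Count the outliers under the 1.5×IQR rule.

IQR = 53.35; fences at 65.95 − 80.025 = -14.075 and 119.30 + 80.025 = 199.325.
Outside the cutoffs: 245.8, 309.5, 310.1.

3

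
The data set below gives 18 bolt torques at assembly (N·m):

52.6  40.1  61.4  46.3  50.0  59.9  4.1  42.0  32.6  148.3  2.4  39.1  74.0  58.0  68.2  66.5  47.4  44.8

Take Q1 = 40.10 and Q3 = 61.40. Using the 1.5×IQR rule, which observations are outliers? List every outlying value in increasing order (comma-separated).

2.4, 4.1, 148.3

IQR = Q3 − Q1 = 61.40 − 40.10 = 21.30.
Lower fence = Q1 − 1.5·IQR = 40.10 − 31.95 = 8.15.
Upper fence = Q3 + 1.5·IQR = 61.40 + 31.95 = 93.35.
2.4 < 8.15 → outlier.
4.1 < 8.15 → outlier.
148.3 > 93.35 → outlier.
All remaining values lie within [8.15, 93.35].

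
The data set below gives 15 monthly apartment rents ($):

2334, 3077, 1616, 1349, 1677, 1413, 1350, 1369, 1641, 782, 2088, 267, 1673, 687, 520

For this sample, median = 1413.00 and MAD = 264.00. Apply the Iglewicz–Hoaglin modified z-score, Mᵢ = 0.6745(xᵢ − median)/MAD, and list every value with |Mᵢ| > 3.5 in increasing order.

|Mᵢ| > 3.5 ⇔ |xᵢ − 1413.00| > 3.5·264.00/0.6745 = 1369.90.
So outliers lie outside [43.10, 2782.90].
3077: M = 4.25 → outlier.

3077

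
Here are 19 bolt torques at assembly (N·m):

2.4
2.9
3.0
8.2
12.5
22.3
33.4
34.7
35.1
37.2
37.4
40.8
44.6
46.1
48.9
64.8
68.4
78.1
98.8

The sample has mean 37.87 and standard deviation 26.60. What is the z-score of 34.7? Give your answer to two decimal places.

z = (34.7 − 37.87) / 26.60 = -0.12.

-0.12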